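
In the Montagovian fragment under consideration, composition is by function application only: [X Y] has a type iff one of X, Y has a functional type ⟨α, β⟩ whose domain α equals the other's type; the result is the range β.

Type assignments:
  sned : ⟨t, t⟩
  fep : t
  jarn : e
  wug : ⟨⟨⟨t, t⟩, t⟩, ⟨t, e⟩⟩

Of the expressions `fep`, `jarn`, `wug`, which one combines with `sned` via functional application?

fep

fep — combines: sned : ⟨t, t⟩ takes fep : t as argument, giving t.
jarn : e — sned needs t; jarn needs nothing (atomic); neither fits.
wug : ⟨⟨⟨t, t⟩, t⟩, ⟨t, e⟩⟩ — sned needs t; wug needs ⟨⟨t, t⟩, t⟩; neither fits.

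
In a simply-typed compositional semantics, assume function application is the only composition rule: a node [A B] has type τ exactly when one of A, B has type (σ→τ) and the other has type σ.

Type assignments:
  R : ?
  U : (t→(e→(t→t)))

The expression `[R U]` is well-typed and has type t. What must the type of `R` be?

[R U] is required to be t. U : (t→(e→(t→t))) cannot yield t as functor, so R : ((t→(e→(t→t)))→t).

((t→(e→(t→t)))→t)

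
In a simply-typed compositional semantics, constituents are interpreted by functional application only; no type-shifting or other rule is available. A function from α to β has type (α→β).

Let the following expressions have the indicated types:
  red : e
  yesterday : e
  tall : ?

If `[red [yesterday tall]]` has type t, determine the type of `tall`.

(e→(e→t))

[red [yesterday tall]] is required to be t. red : e cannot yield t as functor, so [yesterday tall] : (e→t).
[yesterday tall] is required to be (e→t). yesterday : e cannot yield (e→t) as functor, so tall : (e→(e→t)).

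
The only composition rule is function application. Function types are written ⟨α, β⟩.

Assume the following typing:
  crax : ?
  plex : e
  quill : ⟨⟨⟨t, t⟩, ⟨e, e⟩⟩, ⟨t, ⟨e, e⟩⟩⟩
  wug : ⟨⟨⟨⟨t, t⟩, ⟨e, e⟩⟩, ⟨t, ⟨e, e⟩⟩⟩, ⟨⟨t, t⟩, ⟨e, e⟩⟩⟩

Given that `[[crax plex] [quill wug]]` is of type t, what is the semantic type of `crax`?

⟨e, ⟨⟨⟨t, t⟩, ⟨e, e⟩⟩, t⟩⟩

[[crax plex] [quill wug]] is required to be t. [quill wug] : ⟨⟨t, t⟩, ⟨e, e⟩⟩ cannot yield t as functor, so [crax plex] : ⟨⟨⟨t, t⟩, ⟨e, e⟩⟩, t⟩.
[crax plex] is required to be ⟨⟨⟨t, t⟩, ⟨e, e⟩⟩, t⟩. plex : e cannot yield ⟨⟨⟨t, t⟩, ⟨e, e⟩⟩, t⟩ as functor, so crax : ⟨e, ⟨⟨⟨t, t⟩, ⟨e, e⟩⟩, t⟩⟩.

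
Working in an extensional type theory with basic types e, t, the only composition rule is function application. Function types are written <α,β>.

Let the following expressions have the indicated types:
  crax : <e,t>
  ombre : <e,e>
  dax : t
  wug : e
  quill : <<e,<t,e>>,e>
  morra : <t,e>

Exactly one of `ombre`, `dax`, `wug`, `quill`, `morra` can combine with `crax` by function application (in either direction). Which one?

ombre : <e,e> — does not combine with crax.
dax : t — does not combine with crax.
wug — combines: crax : <e,t> takes wug : e as argument, giving t.
quill : <<e,<t,e>>,e> — does not combine with crax.
morra : <t,e> — does not combine with crax.

wug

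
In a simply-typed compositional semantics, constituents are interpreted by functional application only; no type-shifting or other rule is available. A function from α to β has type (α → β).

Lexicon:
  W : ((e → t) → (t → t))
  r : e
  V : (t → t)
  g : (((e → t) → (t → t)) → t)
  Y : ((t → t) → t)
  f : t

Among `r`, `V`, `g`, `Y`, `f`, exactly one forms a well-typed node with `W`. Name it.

g

r : e — W needs (e → t); r needs nothing (atomic); neither fits.
V : (t → t) — W needs (e → t); V needs t; neither fits.
g — combines: g : (((e → t) → (t → t)) → t) takes W : ((e → t) → (t → t)) as argument, giving t.
Y : ((t → t) → t) — W needs (e → t); Y needs (t → t); neither fits.
f : t — W needs (e → t); f needs nothing (atomic); neither fits.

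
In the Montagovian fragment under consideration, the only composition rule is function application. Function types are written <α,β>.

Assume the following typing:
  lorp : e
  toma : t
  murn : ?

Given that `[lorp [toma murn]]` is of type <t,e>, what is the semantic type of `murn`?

<t,<e,<t,e>>>

[lorp [toma murn]] is required to be <t,e>. lorp : e cannot yield <t,e> as functor, so [toma murn] : <e,<t,e>>.
[toma murn] is required to be <e,<t,e>>. toma : t cannot yield <e,<t,e>> as functor, so murn : <t,<e,<t,e>>>.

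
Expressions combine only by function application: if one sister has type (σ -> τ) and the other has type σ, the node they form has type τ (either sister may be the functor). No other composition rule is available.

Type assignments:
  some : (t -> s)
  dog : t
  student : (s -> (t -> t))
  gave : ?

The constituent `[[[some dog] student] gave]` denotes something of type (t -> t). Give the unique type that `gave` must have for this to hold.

At [[[some dog] student] gave] (required: (t -> t)): [[some dog] student] is (t -> t), which is not a function with range (t -> t); hence gave is the functor — type ((t -> t) -> (t -> t)).

((t -> t) -> (t -> t))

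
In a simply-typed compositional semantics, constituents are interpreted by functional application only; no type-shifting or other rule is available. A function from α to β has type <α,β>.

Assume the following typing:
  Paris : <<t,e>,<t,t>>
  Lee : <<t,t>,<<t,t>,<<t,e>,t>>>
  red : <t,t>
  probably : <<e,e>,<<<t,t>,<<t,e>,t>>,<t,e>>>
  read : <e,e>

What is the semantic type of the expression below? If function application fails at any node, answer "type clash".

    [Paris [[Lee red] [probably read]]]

<t,t>

[Lee red]: Lee is <<t,t>,<<t,t>,<<t,e>,t>>>, red is <t,t>; result <<t,t>,<<t,e>,t>>.
[probably read]: probably is <<e,e>,<<<t,t>,<<t,e>,t>>,<t,e>>>, read is <e,e>; result <<<t,t>,<<t,e>,t>>,<t,e>>.
[[Lee red] [probably read]]: [probably read] is <<<t,t>,<<t,e>,t>>,<t,e>>, [Lee red] is <<t,t>,<<t,e>,t>>; result <t,e>.
[Paris [[Lee red] [probably read]]]: Paris is <<t,e>,<t,t>>, [[Lee red] [probably read]] is <t,e>; result <t,t>.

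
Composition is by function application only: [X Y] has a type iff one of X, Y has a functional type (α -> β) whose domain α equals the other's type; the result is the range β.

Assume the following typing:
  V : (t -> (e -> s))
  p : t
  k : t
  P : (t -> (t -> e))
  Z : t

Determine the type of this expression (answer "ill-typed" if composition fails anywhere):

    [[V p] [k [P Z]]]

s

At [V p], V : (t -> (e -> s)) takes p : t, giving (e -> s).
At [P Z], P : (t -> (t -> e)) takes Z : t, giving (t -> e).
At [k [P Z]], [P Z] : (t -> e) takes k : t, giving e.
At [[V p] [k [P Z]]], [V p] : (e -> s) takes [k [P Z]] : e, giving s.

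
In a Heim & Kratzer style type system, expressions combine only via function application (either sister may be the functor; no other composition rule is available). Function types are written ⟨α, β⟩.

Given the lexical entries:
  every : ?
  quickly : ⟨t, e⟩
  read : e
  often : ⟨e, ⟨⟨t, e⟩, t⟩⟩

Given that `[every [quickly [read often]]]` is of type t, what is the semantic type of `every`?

[every [quickly [read often]]] is required to be t. [quickly [read often]] : t cannot yield t as functor, so every : ⟨t, t⟩.

⟨t, t⟩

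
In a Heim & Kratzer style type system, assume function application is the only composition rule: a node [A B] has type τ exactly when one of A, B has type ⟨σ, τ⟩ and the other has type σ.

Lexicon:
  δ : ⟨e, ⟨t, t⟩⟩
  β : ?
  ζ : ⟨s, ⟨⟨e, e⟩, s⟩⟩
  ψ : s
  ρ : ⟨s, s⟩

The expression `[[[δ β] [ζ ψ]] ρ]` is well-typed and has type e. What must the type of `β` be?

At [[[δ β] [ζ ψ]] ρ] (required: e): ρ is ⟨s, s⟩, which is not a function with range e; hence [[δ β] [ζ ψ]] is the functor — type ⟨⟨s, s⟩, e⟩.
At [[δ β] [ζ ψ]] (required: ⟨⟨s, s⟩, e⟩): [ζ ψ] is ⟨⟨e, e⟩, s⟩, which is not a function with range ⟨⟨s, s⟩, e⟩; hence [δ β] is the functor — type ⟨⟨⟨e, e⟩, s⟩, ⟨⟨s, s⟩, e⟩⟩.
At [δ β] (required: ⟨⟨⟨e, e⟩, s⟩, ⟨⟨s, s⟩, e⟩⟩): δ is ⟨e, ⟨t, t⟩⟩, which is not a function with range ⟨⟨⟨e, e⟩, s⟩, ⟨⟨s, s⟩, e⟩⟩; hence β is the functor — type ⟨⟨e, ⟨t, t⟩⟩, ⟨⟨⟨e, e⟩, s⟩, ⟨⟨s, s⟩, e⟩⟩⟩.

⟨⟨e, ⟨t, t⟩⟩, ⟨⟨⟨e, e⟩, s⟩, ⟨⟨s, s⟩, e⟩⟩⟩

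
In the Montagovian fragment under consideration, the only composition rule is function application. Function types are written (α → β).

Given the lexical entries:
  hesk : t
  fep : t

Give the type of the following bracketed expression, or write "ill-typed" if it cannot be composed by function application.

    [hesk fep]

At [hesk fep]: neither t nor t can take the other as argument; the node is ill-typed.

ill-typed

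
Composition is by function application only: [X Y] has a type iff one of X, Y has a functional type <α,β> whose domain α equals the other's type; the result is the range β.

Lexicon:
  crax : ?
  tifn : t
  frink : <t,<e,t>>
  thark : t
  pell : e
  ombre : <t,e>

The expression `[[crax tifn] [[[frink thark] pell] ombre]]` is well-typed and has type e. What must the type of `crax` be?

For [[crax tifn] [[[frink thark] pell] ombre]] to have type e with [[[frink thark] pell] ombre] of type e, [crax tifn] must be the function: [crax tifn] : <e,e>.
For [crax tifn] to have type <e,e> with tifn of type t, crax must be the function: crax : <t,<e,e>>.

<t,<e,e>>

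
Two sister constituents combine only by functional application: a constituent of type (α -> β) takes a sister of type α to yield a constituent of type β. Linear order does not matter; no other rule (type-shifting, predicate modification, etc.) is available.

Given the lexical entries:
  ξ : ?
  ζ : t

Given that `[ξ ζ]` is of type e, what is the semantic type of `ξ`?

At [ξ ζ] (required: e): ζ is t, which is not a function with range e; hence ξ is the functor — type (t -> e).

(t -> e)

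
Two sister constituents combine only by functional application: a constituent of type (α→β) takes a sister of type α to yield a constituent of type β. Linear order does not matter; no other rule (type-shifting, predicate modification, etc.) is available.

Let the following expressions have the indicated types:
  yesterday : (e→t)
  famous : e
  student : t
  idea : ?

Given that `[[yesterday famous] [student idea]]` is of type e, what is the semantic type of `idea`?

[[yesterday famous] [student idea]] must have type e. The sister [yesterday famous] has type t; that is not a function onto e, so [student idea] must be the functor, of type (t→e).
[student idea] must have type (t→e). The sister student has type t; that is not a function onto (t→e), so idea must be the functor, of type (t→(t→e)).

(t→(t→e))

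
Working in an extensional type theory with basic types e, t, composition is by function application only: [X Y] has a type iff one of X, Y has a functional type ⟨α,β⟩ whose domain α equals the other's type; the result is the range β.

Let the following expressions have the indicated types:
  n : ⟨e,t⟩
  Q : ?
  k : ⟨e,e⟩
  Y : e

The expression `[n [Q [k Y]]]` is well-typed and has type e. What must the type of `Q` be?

⟨e,⟨⟨e,t⟩,e⟩⟩

[n [Q [k Y]]] must have type e. The sister n has type ⟨e,t⟩; that is not a function onto e, so [Q [k Y]] must be the functor, of type ⟨⟨e,t⟩,e⟩.
[Q [k Y]] must have type ⟨⟨e,t⟩,e⟩. The sister [k Y] has type e; that is not a function onto ⟨⟨e,t⟩,e⟩, so Q must be the functor, of type ⟨e,⟨⟨e,t⟩,e⟩⟩.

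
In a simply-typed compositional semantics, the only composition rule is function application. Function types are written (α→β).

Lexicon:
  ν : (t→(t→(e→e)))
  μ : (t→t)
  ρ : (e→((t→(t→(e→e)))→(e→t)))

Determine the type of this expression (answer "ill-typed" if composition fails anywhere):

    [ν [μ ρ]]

ill-typed

At [μ ρ]: neither (t→t) nor (e→((t→(t→(e→e)))→(e→t))) can take the other as argument; the node is ill-typed.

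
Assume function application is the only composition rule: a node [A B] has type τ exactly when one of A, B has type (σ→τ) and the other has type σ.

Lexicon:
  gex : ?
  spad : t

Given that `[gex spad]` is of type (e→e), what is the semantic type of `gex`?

(t→(e→e))

[gex spad] is required to be (e→e). spad : t cannot yield (e→e) as functor, so gex : (t→(e→e)).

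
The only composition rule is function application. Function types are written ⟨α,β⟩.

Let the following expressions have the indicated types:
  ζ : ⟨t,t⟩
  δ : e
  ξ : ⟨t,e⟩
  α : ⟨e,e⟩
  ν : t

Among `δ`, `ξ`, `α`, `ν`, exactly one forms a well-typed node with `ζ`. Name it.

ν

δ : e — does not combine with ζ.
ξ : ⟨t,e⟩ — does not combine with ζ.
α : ⟨e,e⟩ — does not combine with ζ.
ν — combines: ζ : ⟨t,t⟩ takes ν : t as argument, giving t.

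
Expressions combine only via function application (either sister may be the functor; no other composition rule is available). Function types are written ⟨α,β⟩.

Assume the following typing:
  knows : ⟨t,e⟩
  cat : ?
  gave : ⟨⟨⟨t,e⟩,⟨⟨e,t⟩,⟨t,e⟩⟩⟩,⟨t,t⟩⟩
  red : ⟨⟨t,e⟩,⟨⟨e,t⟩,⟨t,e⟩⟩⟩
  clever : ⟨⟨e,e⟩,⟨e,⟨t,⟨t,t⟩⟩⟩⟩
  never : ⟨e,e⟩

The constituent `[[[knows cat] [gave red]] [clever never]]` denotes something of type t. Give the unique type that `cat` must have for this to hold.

⟨⟨t,e⟩,⟨⟨t,t⟩,⟨⟨e,⟨t,⟨t,t⟩⟩⟩,t⟩⟩⟩

At [[[knows cat] [gave red]] [clever never]] (required: t): [clever never] is ⟨e,⟨t,⟨t,t⟩⟩⟩, which is not a function with range t; hence [[knows cat] [gave red]] is the functor — type ⟨⟨e,⟨t,⟨t,t⟩⟩⟩,t⟩.
At [[knows cat] [gave red]] (required: ⟨⟨e,⟨t,⟨t,t⟩⟩⟩,t⟩): [gave red] is ⟨t,t⟩, which is not a function with range ⟨⟨e,⟨t,⟨t,t⟩⟩⟩,t⟩; hence [knows cat] is the functor — type ⟨⟨t,t⟩,⟨⟨e,⟨t,⟨t,t⟩⟩⟩,t⟩⟩.
At [knows cat] (required: ⟨⟨t,t⟩,⟨⟨e,⟨t,⟨t,t⟩⟩⟩,t⟩⟩): knows is ⟨t,e⟩, which is not a function with range ⟨⟨t,t⟩,⟨⟨e,⟨t,⟨t,t⟩⟩⟩,t⟩⟩; hence cat is the functor — type ⟨⟨t,e⟩,⟨⟨t,t⟩,⟨⟨e,⟨t,⟨t,t⟩⟩⟩,t⟩⟩⟩.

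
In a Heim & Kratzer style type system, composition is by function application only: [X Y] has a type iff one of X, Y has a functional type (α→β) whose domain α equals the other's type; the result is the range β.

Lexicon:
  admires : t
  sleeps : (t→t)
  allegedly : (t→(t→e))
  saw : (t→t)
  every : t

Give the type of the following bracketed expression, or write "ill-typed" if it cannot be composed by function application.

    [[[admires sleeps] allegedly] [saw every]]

At [admires sleeps], sleeps : (t→t) takes admires : t, giving t.
At [[admires sleeps] allegedly], allegedly : (t→(t→e)) takes [admires sleeps] : t, giving (t→e).
At [saw every], saw : (t→t) takes every : t, giving t.
At [[[admires sleeps] allegedly] [saw every]], [[admires sleeps] allegedly] : (t→e) takes [saw every] : t, giving e.

e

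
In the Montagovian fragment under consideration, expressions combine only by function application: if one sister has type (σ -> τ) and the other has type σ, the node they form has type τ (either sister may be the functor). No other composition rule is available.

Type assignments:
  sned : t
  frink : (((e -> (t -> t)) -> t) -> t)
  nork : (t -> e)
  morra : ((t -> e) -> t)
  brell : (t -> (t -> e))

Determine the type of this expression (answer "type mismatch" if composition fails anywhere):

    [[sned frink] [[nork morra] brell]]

type mismatch

[sned frink]: t with (((e -> (t -> t)) -> t) -> t) — neither is a function whose domain matches the other; composition fails here.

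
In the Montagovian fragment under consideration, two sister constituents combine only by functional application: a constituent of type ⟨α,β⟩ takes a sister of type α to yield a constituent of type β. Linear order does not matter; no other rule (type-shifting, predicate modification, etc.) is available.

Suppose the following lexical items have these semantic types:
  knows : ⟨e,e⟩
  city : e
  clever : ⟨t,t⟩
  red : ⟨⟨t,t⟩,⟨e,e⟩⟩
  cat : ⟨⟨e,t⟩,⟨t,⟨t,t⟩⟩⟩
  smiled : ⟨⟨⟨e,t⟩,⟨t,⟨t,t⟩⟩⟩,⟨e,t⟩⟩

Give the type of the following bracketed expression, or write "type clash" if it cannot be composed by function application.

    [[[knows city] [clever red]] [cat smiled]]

t

[knows city] — knows of type ⟨e,e⟩ combines with city of type e: type e.
[clever red] — red of type ⟨⟨t,t⟩,⟨e,e⟩⟩ combines with clever of type ⟨t,t⟩: type ⟨e,e⟩.
[[knows city] [clever red]] — [clever red] of type ⟨e,e⟩ combines with [knows city] of type e: type e.
[cat smiled] — smiled of type ⟨⟨⟨e,t⟩,⟨t,⟨t,t⟩⟩⟩,⟨e,t⟩⟩ combines with cat of type ⟨⟨e,t⟩,⟨t,⟨t,t⟩⟩⟩: type ⟨e,t⟩.
[[[knows city] [clever red]] [cat smiled]] — [cat smiled] of type ⟨e,t⟩ combines with [[knows city] [clever red]] of type e: type t.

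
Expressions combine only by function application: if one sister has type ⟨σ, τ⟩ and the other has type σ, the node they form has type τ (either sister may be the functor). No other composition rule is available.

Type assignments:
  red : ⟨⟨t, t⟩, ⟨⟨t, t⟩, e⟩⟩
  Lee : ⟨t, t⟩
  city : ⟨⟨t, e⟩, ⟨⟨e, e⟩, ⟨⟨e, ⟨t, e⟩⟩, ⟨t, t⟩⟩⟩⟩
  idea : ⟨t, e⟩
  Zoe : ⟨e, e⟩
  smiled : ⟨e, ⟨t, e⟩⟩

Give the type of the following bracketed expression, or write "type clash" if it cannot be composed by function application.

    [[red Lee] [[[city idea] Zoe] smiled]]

[red Lee] — red of type ⟨⟨t, t⟩, ⟨⟨t, t⟩, e⟩⟩ combines with Lee of type ⟨t, t⟩: type ⟨⟨t, t⟩, e⟩.
[city idea] — city of type ⟨⟨t, e⟩, ⟨⟨e, e⟩, ⟨⟨e, ⟨t, e⟩⟩, ⟨t, t⟩⟩⟩⟩ combines with idea of type ⟨t, e⟩: type ⟨⟨e, e⟩, ⟨⟨e, ⟨t, e⟩⟩, ⟨t, t⟩⟩⟩.
[[city idea] Zoe] — [city idea] of type ⟨⟨e, e⟩, ⟨⟨e, ⟨t, e⟩⟩, ⟨t, t⟩⟩⟩ combines with Zoe of type ⟨e, e⟩: type ⟨⟨e, ⟨t, e⟩⟩, ⟨t, t⟩⟩.
[[[city idea] Zoe] smiled] — [[city idea] Zoe] of type ⟨⟨e, ⟨t, e⟩⟩, ⟨t, t⟩⟩ combines with smiled of type ⟨e, ⟨t, e⟩⟩: type ⟨t, t⟩.
[[red Lee] [[[city idea] Zoe] smiled]] — [red Lee] of type ⟨⟨t, t⟩, e⟩ combines with [[[city idea] Zoe] smiled] of type ⟨t, t⟩: type e.

e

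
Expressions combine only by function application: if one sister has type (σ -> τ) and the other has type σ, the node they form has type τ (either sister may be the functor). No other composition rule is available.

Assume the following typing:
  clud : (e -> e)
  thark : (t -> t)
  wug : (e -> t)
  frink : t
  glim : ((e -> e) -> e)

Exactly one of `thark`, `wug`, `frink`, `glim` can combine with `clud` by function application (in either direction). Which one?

thark : (t -> t) — does not combine with clud.
wug : (e -> t) — does not combine with clud.
frink : t — does not combine with clud.
glim — combines: glim : ((e -> e) -> e) takes clud : (e -> e) as argument, giving e.

glim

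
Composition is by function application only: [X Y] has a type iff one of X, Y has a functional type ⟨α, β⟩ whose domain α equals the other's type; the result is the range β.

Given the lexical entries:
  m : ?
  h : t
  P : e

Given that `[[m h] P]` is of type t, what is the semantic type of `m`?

⟨t, ⟨e, t⟩⟩

For [[m h] P] to have type t with P of type e, [m h] must be the function: [m h] : ⟨e, t⟩.
For [m h] to have type ⟨e, t⟩ with h of type t, m must be the function: m : ⟨t, ⟨e, t⟩⟩.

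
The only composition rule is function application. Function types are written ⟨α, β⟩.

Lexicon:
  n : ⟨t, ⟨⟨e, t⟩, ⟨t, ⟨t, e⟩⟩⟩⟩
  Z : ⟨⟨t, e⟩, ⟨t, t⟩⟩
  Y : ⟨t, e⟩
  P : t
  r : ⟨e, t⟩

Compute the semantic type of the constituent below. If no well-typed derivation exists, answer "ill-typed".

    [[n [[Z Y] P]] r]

At [Z Y], Z : ⟨⟨t, e⟩, ⟨t, t⟩⟩ takes Y : ⟨t, e⟩, giving ⟨t, t⟩.
At [[Z Y] P], [Z Y] : ⟨t, t⟩ takes P : t, giving t.
At [n [[Z Y] P]], n : ⟨t, ⟨⟨e, t⟩, ⟨t, ⟨t, e⟩⟩⟩⟩ takes [[Z Y] P] : t, giving ⟨⟨e, t⟩, ⟨t, ⟨t, e⟩⟩⟩.
At [[n [[Z Y] P]] r], [n [[Z Y] P]] : ⟨⟨e, t⟩, ⟨t, ⟨t, e⟩⟩⟩ takes r : ⟨e, t⟩, giving ⟨t, ⟨t, e⟩⟩.

⟨t, ⟨t, e⟩⟩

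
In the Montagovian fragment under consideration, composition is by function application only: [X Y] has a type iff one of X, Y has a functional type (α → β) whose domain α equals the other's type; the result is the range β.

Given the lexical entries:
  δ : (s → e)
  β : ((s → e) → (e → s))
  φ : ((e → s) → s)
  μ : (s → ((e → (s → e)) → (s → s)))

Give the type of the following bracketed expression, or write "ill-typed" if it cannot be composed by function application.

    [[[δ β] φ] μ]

[δ β] — β of type ((s → e) → (e → s)) combines with δ of type (s → e): type (e → s).
[[δ β] φ] — φ of type ((e → s) → s) combines with [δ β] of type (e → s): type s.
[[[δ β] φ] μ] — μ of type (s → ((e → (s → e)) → (s → s))) combines with [[δ β] φ] of type s: type ((e → (s → e)) → (s → s)).

((e → (s → e)) → (s → s))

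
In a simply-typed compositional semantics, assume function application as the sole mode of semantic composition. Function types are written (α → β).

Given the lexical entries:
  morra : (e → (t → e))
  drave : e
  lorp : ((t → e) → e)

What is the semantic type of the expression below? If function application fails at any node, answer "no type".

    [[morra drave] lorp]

[morra drave] — morra of type (e → (t → e)) combines with drave of type e: type (t → e).
[[morra drave] lorp] — lorp of type ((t → e) → e) combines with [morra drave] of type (t → e): type e.

e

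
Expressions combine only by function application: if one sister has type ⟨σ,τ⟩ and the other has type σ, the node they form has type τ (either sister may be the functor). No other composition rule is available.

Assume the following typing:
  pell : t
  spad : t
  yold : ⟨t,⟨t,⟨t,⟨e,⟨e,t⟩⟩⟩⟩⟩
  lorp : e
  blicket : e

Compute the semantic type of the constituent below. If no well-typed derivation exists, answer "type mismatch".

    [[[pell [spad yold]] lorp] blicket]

type mismatch

At [spad yold], yold : ⟨t,⟨t,⟨t,⟨e,⟨e,t⟩⟩⟩⟩⟩ takes spad : t, giving ⟨t,⟨t,⟨e,⟨e,t⟩⟩⟩⟩.
At [pell [spad yold]], [spad yold] : ⟨t,⟨t,⟨e,⟨e,t⟩⟩⟩⟩ takes pell : t, giving ⟨t,⟨e,⟨e,t⟩⟩⟩.
[[pell [spad yold]] lorp]: ⟨t,⟨e,⟨e,t⟩⟩⟩ and e cannot combine by function application — type clash.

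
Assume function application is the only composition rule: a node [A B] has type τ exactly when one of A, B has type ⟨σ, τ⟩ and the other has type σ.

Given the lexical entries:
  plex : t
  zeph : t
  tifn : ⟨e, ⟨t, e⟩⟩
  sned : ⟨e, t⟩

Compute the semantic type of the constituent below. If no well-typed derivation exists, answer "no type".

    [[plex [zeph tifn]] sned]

At [zeph tifn]: neither t nor ⟨e, ⟨t, e⟩⟩ can take the other as argument; the node is ill-typed.

no type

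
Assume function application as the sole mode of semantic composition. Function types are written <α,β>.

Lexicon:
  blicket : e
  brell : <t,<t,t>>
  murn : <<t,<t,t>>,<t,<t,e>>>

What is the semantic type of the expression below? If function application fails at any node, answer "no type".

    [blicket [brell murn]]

no type

[brell murn]: <<t,<t,t>>,<t,<t,e>>> applied to <t,<t,t>> yields <t,<t,e>>.
[blicket [brell murn]]: e with <t,<t,e>> — neither is a function whose domain matches the other; composition fails here.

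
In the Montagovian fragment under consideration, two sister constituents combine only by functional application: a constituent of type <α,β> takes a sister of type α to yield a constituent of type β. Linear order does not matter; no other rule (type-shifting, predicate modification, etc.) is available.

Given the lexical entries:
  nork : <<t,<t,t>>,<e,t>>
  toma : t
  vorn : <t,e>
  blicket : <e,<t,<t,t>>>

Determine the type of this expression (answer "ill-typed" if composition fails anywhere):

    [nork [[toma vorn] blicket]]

At [toma vorn], vorn : <t,e> takes toma : t, giving e.
At [[toma vorn] blicket], blicket : <e,<t,<t,t>>> takes [toma vorn] : e, giving <t,<t,t>>.
At [nork [[toma vorn] blicket]], nork : <<t,<t,t>>,<e,t>> takes [[toma vorn] blicket] : <t,<t,t>>, giving <e,t>.

<e,t>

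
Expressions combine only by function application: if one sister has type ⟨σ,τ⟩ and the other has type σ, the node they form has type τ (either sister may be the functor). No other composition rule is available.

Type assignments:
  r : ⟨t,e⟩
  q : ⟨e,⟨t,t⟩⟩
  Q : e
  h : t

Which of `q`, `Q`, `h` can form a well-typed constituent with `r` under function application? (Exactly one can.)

q : ⟨e,⟨t,t⟩⟩ — does not combine with r.
Q : e — does not combine with r.
h — combines: r : ⟨t,e⟩ takes h : t as argument, giving e.

h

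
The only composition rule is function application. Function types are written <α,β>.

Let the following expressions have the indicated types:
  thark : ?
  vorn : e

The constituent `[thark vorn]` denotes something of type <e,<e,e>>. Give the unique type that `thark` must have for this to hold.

At [thark vorn] (required: <e,<e,e>>): vorn is e, which is not a function with range <e,<e,e>>; hence thark is the functor — type <e,<e,<e,e>>>.

<e,<e,<e,e>>>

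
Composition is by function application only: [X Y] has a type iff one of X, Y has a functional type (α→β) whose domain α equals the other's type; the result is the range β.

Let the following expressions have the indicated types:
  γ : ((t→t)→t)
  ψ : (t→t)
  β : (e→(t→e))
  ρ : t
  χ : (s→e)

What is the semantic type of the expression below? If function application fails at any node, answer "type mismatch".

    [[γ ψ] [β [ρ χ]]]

At [γ ψ], γ : ((t→t)→t) takes ψ : (t→t), giving t.
[ρ χ]: t with (s→e) — neither is a function whose domain matches the other; composition fails here.

type mismatch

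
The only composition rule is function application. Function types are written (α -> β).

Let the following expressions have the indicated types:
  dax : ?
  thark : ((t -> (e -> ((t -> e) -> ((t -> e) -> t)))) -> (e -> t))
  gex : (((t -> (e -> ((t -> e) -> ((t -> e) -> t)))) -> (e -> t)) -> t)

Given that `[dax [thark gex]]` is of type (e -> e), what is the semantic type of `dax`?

For [dax [thark gex]] to have type (e -> e) with [thark gex] of type t, dax must be the function: dax : (t -> (e -> e)).

(t -> (e -> e))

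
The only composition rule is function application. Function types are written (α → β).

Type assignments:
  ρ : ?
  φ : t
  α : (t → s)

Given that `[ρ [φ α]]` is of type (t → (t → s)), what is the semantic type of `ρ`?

(s → (t → (t → s)))

[ρ [φ α]] must have type (t → (t → s)). The sister [φ α] has type s; that is not a function onto (t → (t → s)), so ρ must be the functor, of type (s → (t → (t → s))).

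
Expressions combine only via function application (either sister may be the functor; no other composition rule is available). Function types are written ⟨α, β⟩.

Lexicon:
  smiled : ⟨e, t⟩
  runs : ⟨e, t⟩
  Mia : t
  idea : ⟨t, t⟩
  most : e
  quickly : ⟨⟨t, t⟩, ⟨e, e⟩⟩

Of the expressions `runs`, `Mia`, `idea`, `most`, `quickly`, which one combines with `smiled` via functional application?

most

runs : ⟨e, t⟩ — no; smiled wants e, and runs wants e.
Mia : t — no; smiled wants e, and Mia wants nothing (atomic).
idea : ⟨t, t⟩ — no; smiled wants e, and idea wants t.
most — combines: smiled : ⟨e, t⟩ takes most : e as argument, giving t.
quickly : ⟨⟨t, t⟩, ⟨e, e⟩⟩ — no; smiled wants e, and quickly wants ⟨t, t⟩.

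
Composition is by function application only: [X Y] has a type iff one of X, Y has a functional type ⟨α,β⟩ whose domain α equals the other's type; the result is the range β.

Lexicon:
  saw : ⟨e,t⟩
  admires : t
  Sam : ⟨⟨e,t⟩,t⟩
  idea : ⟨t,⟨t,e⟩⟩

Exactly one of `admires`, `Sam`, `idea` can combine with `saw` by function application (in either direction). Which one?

Sam

admires : t — no; saw wants e, and admires wants nothing (atomic).
Sam — combines: Sam : ⟨⟨e,t⟩,t⟩ takes saw : ⟨e,t⟩ as argument, giving t.
idea : ⟨t,⟨t,e⟩⟩ — no; saw wants e, and idea wants t.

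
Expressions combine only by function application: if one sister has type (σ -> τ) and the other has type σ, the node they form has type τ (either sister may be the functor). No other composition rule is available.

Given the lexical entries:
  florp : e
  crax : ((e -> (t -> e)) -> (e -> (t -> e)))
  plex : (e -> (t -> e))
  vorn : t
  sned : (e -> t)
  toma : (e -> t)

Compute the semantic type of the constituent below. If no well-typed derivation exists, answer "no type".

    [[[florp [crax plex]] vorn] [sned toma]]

no type

[crax plex]: ((e -> (t -> e)) -> (e -> (t -> e))) applied to (e -> (t -> e)) yields (e -> (t -> e)).
[florp [crax plex]]: (e -> (t -> e)) applied to e yields (t -> e).
[[florp [crax plex]] vorn]: (t -> e) applied to t yields e.
[sned toma]: (e -> t) and (e -> t) cannot combine by function application — type clash.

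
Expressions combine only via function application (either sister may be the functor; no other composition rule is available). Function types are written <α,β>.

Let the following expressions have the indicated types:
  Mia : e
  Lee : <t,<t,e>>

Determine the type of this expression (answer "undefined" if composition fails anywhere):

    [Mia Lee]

undefined

At [Mia Lee]: neither e nor <t,<t,e>> can take the other as argument; the node is ill-typed.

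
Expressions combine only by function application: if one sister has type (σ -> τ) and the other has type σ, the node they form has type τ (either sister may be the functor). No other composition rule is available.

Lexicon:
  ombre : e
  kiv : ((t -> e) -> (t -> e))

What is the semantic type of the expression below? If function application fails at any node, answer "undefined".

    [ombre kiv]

[ombre kiv]: e and ((t -> e) -> (t -> e)) cannot combine by function application — type clash.

undefined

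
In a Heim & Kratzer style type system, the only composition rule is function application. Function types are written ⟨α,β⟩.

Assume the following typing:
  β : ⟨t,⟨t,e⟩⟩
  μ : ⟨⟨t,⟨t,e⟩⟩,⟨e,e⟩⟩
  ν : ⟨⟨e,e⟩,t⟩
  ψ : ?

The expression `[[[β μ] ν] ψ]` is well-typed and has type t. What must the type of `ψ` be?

For [[[β μ] ν] ψ] to have type t with [[β μ] ν] of type t, ψ must be the function: ψ : ⟨t,t⟩.

⟨t,t⟩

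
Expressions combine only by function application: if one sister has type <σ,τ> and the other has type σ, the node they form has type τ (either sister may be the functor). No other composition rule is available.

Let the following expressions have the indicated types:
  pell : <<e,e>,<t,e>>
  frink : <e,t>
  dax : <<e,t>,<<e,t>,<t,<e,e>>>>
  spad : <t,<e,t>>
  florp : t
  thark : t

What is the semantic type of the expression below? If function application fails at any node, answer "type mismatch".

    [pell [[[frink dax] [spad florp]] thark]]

<t,e>

[frink dax] — dax of type <<e,t>,<<e,t>,<t,<e,e>>>> combines with frink of type <e,t>: type <<e,t>,<t,<e,e>>>.
[spad florp] — spad of type <t,<e,t>> combines with florp of type t: type <e,t>.
[[frink dax] [spad florp]] — [frink dax] of type <<e,t>,<t,<e,e>>> combines with [spad florp] of type <e,t>: type <t,<e,e>>.
[[[frink dax] [spad florp]] thark] — [[frink dax] [spad florp]] of type <t,<e,e>> combines with thark of type t: type <e,e>.
[pell [[[frink dax] [spad florp]] thark]] — pell of type <<e,e>,<t,e>> combines with [[[frink dax] [spad florp]] thark] of type <e,e>: type <t,e>.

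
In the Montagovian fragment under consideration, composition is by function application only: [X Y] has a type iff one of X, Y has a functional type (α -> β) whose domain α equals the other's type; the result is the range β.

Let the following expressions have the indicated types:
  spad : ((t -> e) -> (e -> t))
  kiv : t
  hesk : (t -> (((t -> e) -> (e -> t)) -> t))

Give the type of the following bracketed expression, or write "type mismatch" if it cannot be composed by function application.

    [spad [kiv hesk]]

[kiv hesk]: (t -> (((t -> e) -> (e -> t)) -> t)) applied to t yields (((t -> e) -> (e -> t)) -> t).
[spad [kiv hesk]]: (((t -> e) -> (e -> t)) -> t) applied to ((t -> e) -> (e -> t)) yields t.

t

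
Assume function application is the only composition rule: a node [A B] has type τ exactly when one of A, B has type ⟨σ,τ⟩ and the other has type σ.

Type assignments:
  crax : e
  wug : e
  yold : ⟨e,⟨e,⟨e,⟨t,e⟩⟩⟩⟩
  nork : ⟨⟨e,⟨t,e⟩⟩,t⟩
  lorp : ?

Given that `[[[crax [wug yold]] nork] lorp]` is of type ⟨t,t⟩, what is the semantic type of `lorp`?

⟨t,⟨t,t⟩⟩

[[[crax [wug yold]] nork] lorp] must have type ⟨t,t⟩. The sister [[crax [wug yold]] nork] has type t; that is not a function onto ⟨t,t⟩, so lorp must be the functor, of type ⟨t,⟨t,t⟩⟩.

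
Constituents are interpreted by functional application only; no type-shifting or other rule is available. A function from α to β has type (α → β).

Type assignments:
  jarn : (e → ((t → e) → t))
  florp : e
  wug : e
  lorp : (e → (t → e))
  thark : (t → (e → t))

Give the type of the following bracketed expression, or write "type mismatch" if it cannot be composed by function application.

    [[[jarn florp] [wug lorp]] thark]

(e → t)

At [jarn florp], jarn : (e → ((t → e) → t)) takes florp : e, giving ((t → e) → t).
At [wug lorp], lorp : (e → (t → e)) takes wug : e, giving (t → e).
At [[jarn florp] [wug lorp]], [jarn florp] : ((t → e) → t) takes [wug lorp] : (t → e), giving t.
At [[[jarn florp] [wug lorp]] thark], thark : (t → (e → t)) takes [[jarn florp] [wug lorp]] : t, giving (e → t).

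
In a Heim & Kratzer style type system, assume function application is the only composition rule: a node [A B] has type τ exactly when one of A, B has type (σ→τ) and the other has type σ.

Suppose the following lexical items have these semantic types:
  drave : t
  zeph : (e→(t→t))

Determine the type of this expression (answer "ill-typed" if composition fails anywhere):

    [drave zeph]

ill-typed

[drave zeph]: t with (e→(t→t)) — neither is a function whose domain matches the other; composition fails here.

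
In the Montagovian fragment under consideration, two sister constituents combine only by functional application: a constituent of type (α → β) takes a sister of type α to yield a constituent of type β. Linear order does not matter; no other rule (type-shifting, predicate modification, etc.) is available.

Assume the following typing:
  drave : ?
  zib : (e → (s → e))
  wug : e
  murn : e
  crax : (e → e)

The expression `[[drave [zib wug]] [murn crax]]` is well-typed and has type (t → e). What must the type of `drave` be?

((s → e) → (e → (t → e)))

[[drave [zib wug]] [murn crax]] must have type (t → e). The sister [murn crax] has type e; that is not a function onto (t → e), so [drave [zib wug]] must be the functor, of type (e → (t → e)).
[drave [zib wug]] must have type (e → (t → e)). The sister [zib wug] has type (s → e); that is not a function onto (e → (t → e)), so drave must be the functor, of type ((s → e) → (e → (t → e))).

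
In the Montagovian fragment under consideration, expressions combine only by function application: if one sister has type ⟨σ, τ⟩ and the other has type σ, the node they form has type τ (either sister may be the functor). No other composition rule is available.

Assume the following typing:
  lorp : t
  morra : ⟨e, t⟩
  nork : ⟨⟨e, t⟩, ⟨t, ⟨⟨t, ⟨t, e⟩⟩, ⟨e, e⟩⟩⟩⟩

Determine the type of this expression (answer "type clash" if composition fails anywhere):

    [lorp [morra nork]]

[morra nork] — nork of type ⟨⟨e, t⟩, ⟨t, ⟨⟨t, ⟨t, e⟩⟩, ⟨e, e⟩⟩⟩⟩ combines with morra of type ⟨e, t⟩: type ⟨t, ⟨⟨t, ⟨t, e⟩⟩, ⟨e, e⟩⟩⟩.
[lorp [morra nork]] — [morra nork] of type ⟨t, ⟨⟨t, ⟨t, e⟩⟩, ⟨e, e⟩⟩⟩ combines with lorp of type t: type ⟨⟨t, ⟨t, e⟩⟩, ⟨e, e⟩⟩.

⟨⟨t, ⟨t, e⟩⟩, ⟨e, e⟩⟩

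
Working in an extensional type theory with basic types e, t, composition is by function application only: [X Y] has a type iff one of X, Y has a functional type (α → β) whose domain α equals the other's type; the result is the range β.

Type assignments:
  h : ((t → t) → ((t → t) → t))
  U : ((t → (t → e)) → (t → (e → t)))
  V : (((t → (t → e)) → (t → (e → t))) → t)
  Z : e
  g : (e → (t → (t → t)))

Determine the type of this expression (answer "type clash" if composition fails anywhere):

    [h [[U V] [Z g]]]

((t → t) → t)

[U V]: (((t → (t → e)) → (t → (e → t))) → t) applied to ((t → (t → e)) → (t → (e → t))) yields t.
[Z g]: (e → (t → (t → t))) applied to e yields (t → (t → t)).
[[U V] [Z g]]: (t → (t → t)) applied to t yields (t → t).
[h [[U V] [Z g]]]: ((t → t) → ((t → t) → t)) applied to (t → t) yields ((t → t) → t).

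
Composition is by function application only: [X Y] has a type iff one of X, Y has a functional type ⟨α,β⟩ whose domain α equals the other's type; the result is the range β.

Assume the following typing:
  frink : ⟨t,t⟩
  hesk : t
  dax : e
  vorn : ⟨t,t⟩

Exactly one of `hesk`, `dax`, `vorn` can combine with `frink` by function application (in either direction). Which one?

hesk

hesk — combines: frink : ⟨t,t⟩ takes hesk : t as argument, giving t.
dax : e — does not combine with frink.
vorn : ⟨t,t⟩ — does not combine with frink.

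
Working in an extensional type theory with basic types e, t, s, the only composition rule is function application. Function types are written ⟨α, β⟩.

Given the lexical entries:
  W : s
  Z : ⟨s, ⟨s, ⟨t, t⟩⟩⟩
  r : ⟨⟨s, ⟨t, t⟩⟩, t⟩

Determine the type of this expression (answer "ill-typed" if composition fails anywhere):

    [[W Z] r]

[W Z]: Z is ⟨s, ⟨s, ⟨t, t⟩⟩⟩, W is s; result ⟨s, ⟨t, t⟩⟩.
[[W Z] r]: r is ⟨⟨s, ⟨t, t⟩⟩, t⟩, [W Z] is ⟨s, ⟨t, t⟩⟩; result t.

t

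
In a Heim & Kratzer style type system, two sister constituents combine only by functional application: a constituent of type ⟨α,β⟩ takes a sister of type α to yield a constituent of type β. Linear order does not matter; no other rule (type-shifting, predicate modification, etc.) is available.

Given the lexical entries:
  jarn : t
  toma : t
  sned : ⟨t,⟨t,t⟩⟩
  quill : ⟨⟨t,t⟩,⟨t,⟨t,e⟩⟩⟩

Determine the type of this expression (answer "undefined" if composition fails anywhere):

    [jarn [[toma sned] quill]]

At [toma sned], sned : ⟨t,⟨t,t⟩⟩ takes toma : t, giving ⟨t,t⟩.
At [[toma sned] quill], quill : ⟨⟨t,t⟩,⟨t,⟨t,e⟩⟩⟩ takes [toma sned] : ⟨t,t⟩, giving ⟨t,⟨t,e⟩⟩.
At [jarn [[toma sned] quill]], [[toma sned] quill] : ⟨t,⟨t,e⟩⟩ takes jarn : t, giving ⟨t,e⟩.

⟨t,e⟩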